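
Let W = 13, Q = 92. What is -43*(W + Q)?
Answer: -4515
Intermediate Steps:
-43*(W + Q) = -43*(13 + 92) = -43*105 = -4515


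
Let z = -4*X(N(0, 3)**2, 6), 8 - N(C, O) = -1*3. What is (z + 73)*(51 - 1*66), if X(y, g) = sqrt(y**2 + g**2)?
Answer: -1095 + 60*sqrt(14677) ≈ 6173.9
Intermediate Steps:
N(C, O) = 11 (N(C, O) = 8 - (-1)*3 = 8 - 1*(-3) = 8 + 3 = 11)
X(y, g) = sqrt(g**2 + y**2)
z = -4*sqrt(14677) (z = -4*sqrt(6**2 + (11**2)**2) = -4*sqrt(36 + 121**2) = -4*sqrt(36 + 14641) = -4*sqrt(14677) ≈ -484.59)
(z + 73)*(51 - 1*66) = (-4*sqrt(14677) + 73)*(51 - 1*66) = (73 - 4*sqrt(14677))*(51 - 66) = (73 - 4*sqrt(14677))*(-15) = -1095 + 60*sqrt(14677)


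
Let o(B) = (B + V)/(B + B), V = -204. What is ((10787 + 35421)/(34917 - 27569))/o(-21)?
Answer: 161728/137775 ≈ 1.1739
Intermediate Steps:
o(B) = (-204 + B)/(2*B) (o(B) = (B - 204)/(B + B) = (-204 + B)/((2*B)) = (-204 + B)*(1/(2*B)) = (-204 + B)/(2*B))
((10787 + 35421)/(34917 - 27569))/o(-21) = ((10787 + 35421)/(34917 - 27569))/(((½)*(-204 - 21)/(-21))) = (46208/7348)/(((½)*(-1/21)*(-225))) = (46208*(1/7348))/(75/14) = (11552/1837)*(14/75) = 161728/137775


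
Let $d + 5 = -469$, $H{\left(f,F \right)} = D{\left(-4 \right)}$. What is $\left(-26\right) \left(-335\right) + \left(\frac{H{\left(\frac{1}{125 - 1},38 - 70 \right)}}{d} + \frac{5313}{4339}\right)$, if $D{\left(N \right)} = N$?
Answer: $\frac{8958135389}{1028343} \approx 8711.2$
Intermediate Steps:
$H{\left(f,F \right)} = -4$
$d = -474$ ($d = -5 - 469 = -474$)
$\left(-26\right) \left(-335\right) + \left(\frac{H{\left(\frac{1}{125 - 1},38 - 70 \right)}}{d} + \frac{5313}{4339}\right) = \left(-26\right) \left(-335\right) + \left(- \frac{4}{-474} + \frac{5313}{4339}\right) = 8710 + \left(\left(-4\right) \left(- \frac{1}{474}\right) + 5313 \cdot \frac{1}{4339}\right) = 8710 + \left(\frac{2}{237} + \frac{5313}{4339}\right) = 8710 + \frac{1267859}{1028343} = \frac{8958135389}{1028343}$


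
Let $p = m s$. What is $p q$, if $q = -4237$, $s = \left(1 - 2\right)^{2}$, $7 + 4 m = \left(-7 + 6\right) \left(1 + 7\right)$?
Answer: $\frac{63555}{4} \approx 15889.0$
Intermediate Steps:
$m = - \frac{15}{4}$ ($m = - \frac{7}{4} + \frac{\left(-7 + 6\right) \left(1 + 7\right)}{4} = - \frac{7}{4} + \frac{\left(-1\right) 8}{4} = - \frac{7}{4} + \frac{1}{4} \left(-8\right) = - \frac{7}{4} - 2 = - \frac{15}{4} \approx -3.75$)
$s = 1$ ($s = \left(-1\right)^{2} = 1$)
$p = - \frac{15}{4}$ ($p = \left(- \frac{15}{4}\right) 1 = - \frac{15}{4} \approx -3.75$)
$p q = \left(- \frac{15}{4}\right) \left(-4237\right) = \frac{63555}{4}$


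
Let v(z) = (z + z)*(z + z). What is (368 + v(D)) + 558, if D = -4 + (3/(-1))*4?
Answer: 1950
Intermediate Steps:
D = -16 (D = -4 + (3*(-1))*4 = -4 - 3*4 = -4 - 12 = -16)
v(z) = 4*z**2 (v(z) = (2*z)*(2*z) = 4*z**2)
(368 + v(D)) + 558 = (368 + 4*(-16)**2) + 558 = (368 + 4*256) + 558 = (368 + 1024) + 558 = 1392 + 558 = 1950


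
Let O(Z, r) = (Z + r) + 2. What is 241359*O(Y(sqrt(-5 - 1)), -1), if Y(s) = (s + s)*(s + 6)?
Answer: -2654949 + 2896308*I*sqrt(6) ≈ -2.6549e+6 + 7.0945e+6*I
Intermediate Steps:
Y(s) = 2*s*(6 + s) (Y(s) = (2*s)*(6 + s) = 2*s*(6 + s))
O(Z, r) = 2 + Z + r
241359*O(Y(sqrt(-5 - 1)), -1) = 241359*(2 + 2*sqrt(-5 - 1)*(6 + sqrt(-5 - 1)) - 1) = 241359*(2 + 2*sqrt(-6)*(6 + sqrt(-6)) - 1) = 241359*(2 + 2*(I*sqrt(6))*(6 + I*sqrt(6)) - 1) = 241359*(2 + 2*I*sqrt(6)*(6 + I*sqrt(6)) - 1) = 241359*(1 + 2*I*sqrt(6)*(6 + I*sqrt(6))) = 241359 + 482718*I*sqrt(6)*(6 + I*sqrt(6))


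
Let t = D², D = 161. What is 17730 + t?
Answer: 43651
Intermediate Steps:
t = 25921 (t = 161² = 25921)
17730 + t = 17730 + 25921 = 43651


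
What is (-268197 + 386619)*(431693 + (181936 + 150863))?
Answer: 90532671624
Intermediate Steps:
(-268197 + 386619)*(431693 + (181936 + 150863)) = 118422*(431693 + 332799) = 118422*764492 = 90532671624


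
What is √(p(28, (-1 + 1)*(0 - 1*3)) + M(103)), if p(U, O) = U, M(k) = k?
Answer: √131 ≈ 11.446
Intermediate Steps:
√(p(28, (-1 + 1)*(0 - 1*3)) + M(103)) = √(28 + 103) = √131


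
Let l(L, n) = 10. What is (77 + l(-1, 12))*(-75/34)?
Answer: -6525/34 ≈ -191.91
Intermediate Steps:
(77 + l(-1, 12))*(-75/34) = (77 + 10)*(-75/34) = 87*(-75*1/34) = 87*(-75/34) = -6525/34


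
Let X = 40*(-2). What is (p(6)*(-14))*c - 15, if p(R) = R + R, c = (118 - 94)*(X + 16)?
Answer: 258033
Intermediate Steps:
X = -80
c = -1536 (c = (118 - 94)*(-80 + 16) = 24*(-64) = -1536)
p(R) = 2*R
(p(6)*(-14))*c - 15 = ((2*6)*(-14))*(-1536) - 15 = (12*(-14))*(-1536) - 15 = -168*(-1536) - 15 = 258048 - 15 = 258033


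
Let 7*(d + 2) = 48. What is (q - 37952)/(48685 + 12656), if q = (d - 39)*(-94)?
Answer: -81066/143129 ≈ -0.56638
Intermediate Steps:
d = 34/7 (d = -2 + (⅐)*48 = -2 + 48/7 = 34/7 ≈ 4.8571)
q = 22466/7 (q = (34/7 - 39)*(-94) = -239/7*(-94) = 22466/7 ≈ 3209.4)
(q - 37952)/(48685 + 12656) = (22466/7 - 37952)/(48685 + 12656) = -243198/7/61341 = -243198/7*1/61341 = -81066/143129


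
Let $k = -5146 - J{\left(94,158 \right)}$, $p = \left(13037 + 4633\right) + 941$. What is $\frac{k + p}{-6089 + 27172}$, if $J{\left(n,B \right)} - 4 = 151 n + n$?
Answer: $- \frac{827}{21083} \approx -0.039226$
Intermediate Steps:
$p = 18611$ ($p = 17670 + 941 = 18611$)
$J{\left(n,B \right)} = 4 + 152 n$ ($J{\left(n,B \right)} = 4 + \left(151 n + n\right) = 4 + 152 n$)
$k = -19438$ ($k = -5146 - \left(4 + 152 \cdot 94\right) = -5146 - \left(4 + 14288\right) = -5146 - 14292 = -19438$)
$\frac{k + p}{-6089 + 27172} = \frac{-19438 + 18611}{-6089 + 27172} = - \frac{827}{21083}$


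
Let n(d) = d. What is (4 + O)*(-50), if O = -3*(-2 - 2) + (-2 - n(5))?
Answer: -450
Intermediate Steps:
O = 5 (O = -3*(-2 - 2) + (-2 - 1*5) = -3*(-4) + (-2 - 5) = 12 - 7 = 5)
(4 + O)*(-50) = (4 + 5)*(-50) = 9*(-50) = -450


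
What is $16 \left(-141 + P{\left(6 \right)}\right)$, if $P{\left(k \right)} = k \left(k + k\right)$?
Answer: $-1104$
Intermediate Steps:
$P{\left(k \right)} = 2 k^{2}$ ($P{\left(k \right)} = k 2 k = 2 k^{2}$)
$16 \left(-141 + P{\left(6 \right)}\right) = 16 \left(-141 + 2 \cdot 6^{2}\right) = 16 \left(-141 + 2 \cdot 36\right) = 16 \left(-141 + 72\right) = 16 \left(-69\right) = -1104$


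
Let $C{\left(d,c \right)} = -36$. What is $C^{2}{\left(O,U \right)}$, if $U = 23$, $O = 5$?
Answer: $1296$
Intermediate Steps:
$C^{2}{\left(O,U \right)} = \left(-36\right)^{2} = 1296$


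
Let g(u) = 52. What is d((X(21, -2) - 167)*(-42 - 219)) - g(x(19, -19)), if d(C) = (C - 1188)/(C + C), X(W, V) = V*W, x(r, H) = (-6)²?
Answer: -56765/1102 ≈ -51.511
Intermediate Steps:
x(r, H) = 36
d(C) = (-1188 + C)/(2*C) (d(C) = (-1188 + C)/((2*C)) = (-1188 + C)*(1/(2*C)) = (-1188 + C)/(2*C))
d((X(21, -2) - 167)*(-42 - 219)) - g(x(19, -19)) = (-1188 + (-2*21 - 167)*(-42 - 219))/(2*(((-2*21 - 167)*(-42 - 219)))) - 1*52 = (-1188 + (-42 - 167)*(-261))/(2*(((-42 - 167)*(-261)))) - 52 = (-1188 - 209*(-261))/(2*((-209*(-261)))) - 52 = (½)*(-1188 + 54549)/54549 - 52 = (½)*(1/54549)*53361 - 52 = 539/1102 - 52 = -56765/1102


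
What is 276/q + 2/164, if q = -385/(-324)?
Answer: 7333153/31570 ≈ 232.28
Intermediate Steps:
q = 385/324 (q = -385*(-1/324) = 385/324 ≈ 1.1883)
276/q + 2/164 = 276/(385/324) + 2/164 = 276*(324/385) + 2*(1/164) = 89424/385 + 1/82 = 7333153/31570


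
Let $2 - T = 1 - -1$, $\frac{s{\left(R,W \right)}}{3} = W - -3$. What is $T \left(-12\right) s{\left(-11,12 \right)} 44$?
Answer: $0$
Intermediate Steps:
$s{\left(R,W \right)} = 9 + 3 W$ ($s{\left(R,W \right)} = 3 \left(W - -3\right) = 3 \left(W + 3\right) = 3 \left(3 + W\right) = 9 + 3 W$)
$T = 0$ ($T = 2 - \left(1 - -1\right) = 2 - \left(1 + 1\right) = 2 - 2 = 0$)
$T \left(-12\right) s{\left(-11,12 \right)} 44 = 0 \left(-12\right) \left(9 + 3 \cdot 12\right) 44 = 0 \left(9 + 36\right) 44 = 0 \cdot 45 \cdot 44 = 0 \cdot 44 = 0$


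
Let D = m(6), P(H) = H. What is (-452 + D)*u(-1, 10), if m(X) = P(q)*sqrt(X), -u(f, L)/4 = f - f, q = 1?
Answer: 0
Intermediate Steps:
u(f, L) = 0 (u(f, L) = -4*(f - f) = -4*0 = 0)
m(X) = sqrt(X) (m(X) = 1*sqrt(X) = sqrt(X))
D = sqrt(6) ≈ 2.4495
(-452 + D)*u(-1, 10) = (-452 + sqrt(6))*0 = 0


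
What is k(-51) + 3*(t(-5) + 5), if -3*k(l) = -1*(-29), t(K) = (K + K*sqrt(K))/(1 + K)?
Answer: 109/12 + 15*I*sqrt(5)/4 ≈ 9.0833 + 8.3853*I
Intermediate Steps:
t(K) = (K + K**(3/2))/(1 + K)
k(l) = -29/3 (k(l) = -(-1)*(-29)/3 = -1/3*29 = -29/3)
k(-51) + 3*(t(-5) + 5) = -29/3 + 3*((-5 + (-5)**(3/2))/(1 - 5) + 5) = -29/3 + 3*((-5 - 5*I*sqrt(5))/(-4) + 5) = -29/3 + 3*(-(-5 - 5*I*sqrt(5))/4 + 5) = -29/3 + 3*((5/4 + 5*I*sqrt(5)/4) + 5) = -29/3 + 3*(25/4 + 5*I*sqrt(5)/4) = -29/3 + (75/4 + 15*I*sqrt(5)/4) = 109/12 + 15*I*sqrt(5)/4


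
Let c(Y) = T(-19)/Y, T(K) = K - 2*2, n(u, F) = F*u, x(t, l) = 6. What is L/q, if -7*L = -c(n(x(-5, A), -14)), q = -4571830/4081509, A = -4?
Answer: -31291569/896078680 ≈ -0.034921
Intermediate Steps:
T(K) = -4 + K (T(K) = K - 4 = -4 + K)
c(Y) = -23/Y (c(Y) = (-4 - 19)/Y = -23/Y)
q = -4571830/4081509 (q = -4571830*1/4081509 = -4571830/4081509 ≈ -1.1201)
L = 23/588 (L = -(-1)*(-23/((-14*6)))/7 = -(-1)*(-23/(-84))/7 = -(-1)*(-23*(-1/84))/7 = -(-1)*23/(7*84) = -1/7*(-23/84) = 23/588 ≈ 0.039116)
L/q = 23/(588*(-4571830/4081509)) = (23/588)*(-4081509/4571830) = -31291569/896078680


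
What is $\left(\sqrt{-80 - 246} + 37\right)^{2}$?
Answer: $\left(37 + i \sqrt{326}\right)^{2} \approx 1043.0 + 1336.1 i$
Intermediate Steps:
$\left(\sqrt{-80 - 246} + 37\right)^{2} = \left(\sqrt{-326} + 37\right)^{2} = \left(i \sqrt{326} + 37\right)^{2} = \left(37 + i \sqrt{326}\right)^{2}$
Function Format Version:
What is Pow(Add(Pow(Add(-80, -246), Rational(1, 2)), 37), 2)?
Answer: Pow(Add(37, Mul(I, Pow(326, Rational(1, 2)))), 2) ≈ Add(1043.0, Mul(1336.1, I))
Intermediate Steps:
Pow(Add(Pow(Add(-80, -246), Rational(1, 2)), 37), 2) = Pow(Add(Pow(-326, Rational(1, 2)), 37), 2) = Pow(Add(Mul(I, Pow(326, Rational(1, 2))), 37), 2) = Pow(Add(37, Mul(I, Pow(326, Rational(1, 2)))), 2)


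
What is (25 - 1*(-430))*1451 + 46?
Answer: 660251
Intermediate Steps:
(25 - 1*(-430))*1451 + 46 = (25 + 430)*1451 + 46 = 455*1451 + 46 = 660205 + 46 = 660251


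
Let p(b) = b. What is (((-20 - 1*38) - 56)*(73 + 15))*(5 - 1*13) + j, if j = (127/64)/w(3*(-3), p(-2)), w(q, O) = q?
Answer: 46227329/576 ≈ 80256.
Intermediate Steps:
j = -127/576 (j = (127/64)/((3*(-3))) = (127*(1/64))/(-9) = (127/64)*(-⅑) = -127/576 ≈ -0.22049)
(((-20 - 1*38) - 56)*(73 + 15))*(5 - 1*13) + j = (((-20 - 1*38) - 56)*(73 + 15))*(5 - 1*13) - 127/576 = (((-20 - 38) - 56)*88)*(5 - 13) - 127/576 = ((-58 - 56)*88)*(-8) - 127/576 = -114*88*(-8) - 127/576 = -10032*(-8) - 127/576 = 80256 - 127/576 = 46227329/576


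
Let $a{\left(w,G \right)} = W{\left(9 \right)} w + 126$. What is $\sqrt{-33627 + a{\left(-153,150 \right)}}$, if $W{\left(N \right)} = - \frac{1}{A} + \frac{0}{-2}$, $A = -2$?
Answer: $\frac{11 i \sqrt{1110}}{2} \approx 183.24 i$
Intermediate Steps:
$W{\left(N \right)} = \frac{1}{2}$ ($W{\left(N \right)} = - \frac{1}{-2} + \frac{0}{-2} = \left(-1\right) \left(- \frac{1}{2}\right) + 0 \left(- \frac{1}{2}\right) = \frac{1}{2} + 0 = \frac{1}{2}$)
$a{\left(w,G \right)} = 126 + \frac{w}{2}$ ($a{\left(w,G \right)} = \frac{w}{2} + 126 = 126 + \frac{w}{2}$)
$\sqrt{-33627 + a{\left(-153,150 \right)}} = \sqrt{-33627 + \left(126 + \frac{1}{2} \left(-153\right)\right)} = \sqrt{-33627 + \left(126 - \frac{153}{2}\right)} = \sqrt{-33627 + \frac{99}{2}} = \sqrt{- \frac{67155}{2}} = \frac{11 i \sqrt{1110}}{2}$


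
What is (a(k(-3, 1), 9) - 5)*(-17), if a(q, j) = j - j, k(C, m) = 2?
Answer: 85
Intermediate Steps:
a(q, j) = 0
(a(k(-3, 1), 9) - 5)*(-17) = (0 - 5)*(-17) = -5*(-17) = 85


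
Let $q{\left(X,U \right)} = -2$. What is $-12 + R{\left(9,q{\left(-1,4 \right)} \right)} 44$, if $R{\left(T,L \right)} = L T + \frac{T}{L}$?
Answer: $-1002$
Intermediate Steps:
$-12 + R{\left(9,q{\left(-1,4 \right)} \right)} 44 = -12 + \left(\left(-2\right) 9 + \frac{9}{-2}\right) 44 = -12 + \left(-18 + 9 \left(- \frac{1}{2}\right)\right) 44 = -12 + \left(-18 - \frac{9}{2}\right) 44 = -12 - 990 = -1002$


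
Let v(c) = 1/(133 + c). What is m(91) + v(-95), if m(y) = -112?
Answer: -4255/38 ≈ -111.97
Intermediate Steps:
m(91) + v(-95) = -112 + 1/(133 - 95) = -112 + 1/38 = -4255/38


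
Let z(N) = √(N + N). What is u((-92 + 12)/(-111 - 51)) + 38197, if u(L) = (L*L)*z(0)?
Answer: 38197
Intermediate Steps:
z(N) = √2*√N (z(N) = √(2*N) = √2*√N)
u(L) = 0 (u(L) = (L*L)*(√2*√0) = L²*(√2*0) = L²*0 = 0)
u((-92 + 12)/(-111 - 51)) + 38197 = 0 + 38197 = 38197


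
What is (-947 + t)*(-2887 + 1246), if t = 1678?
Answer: -1199571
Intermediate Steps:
(-947 + t)*(-2887 + 1246) = (-947 + 1678)*(-2887 + 1246) = 731*(-1641) = -1199571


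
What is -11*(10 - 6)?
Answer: -44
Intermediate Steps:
-11*(10 - 6) = -11*4 = -44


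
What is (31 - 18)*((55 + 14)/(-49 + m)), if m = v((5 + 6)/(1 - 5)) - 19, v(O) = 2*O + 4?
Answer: -1794/139 ≈ -12.906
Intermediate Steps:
v(O) = 4 + 2*O
m = -41/2 (m = (4 + 2*((5 + 6)/(1 - 5))) - 19 = (4 + 2*(11/(-4))) - 19 = (4 + 2*(11*(-¼))) - 19 = (4 + 2*(-11/4)) - 19 = (4 - 11/2) - 19 = -3/2 - 19 = -41/2 ≈ -20.500)
(31 - 18)*((55 + 14)/(-49 + m)) = (31 - 18)*((55 + 14)/(-49 - 41/2)) = 13*(69/(-139/2)) = 13*(69*(-2/139)) = 13*(-138/139) = -1794/139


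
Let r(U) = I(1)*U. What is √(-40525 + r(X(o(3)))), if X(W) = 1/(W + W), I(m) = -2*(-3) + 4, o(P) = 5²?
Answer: 8*I*√15830/5 ≈ 201.31*I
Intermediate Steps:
o(P) = 25
I(m) = 10 (I(m) = 6 + 4 = 10)
X(W) = 1/(2*W)
r(U) = 10*U
√(-40525 + r(X(o(3)))) = √(-40525 + 10*((½)/25)) = √(-40525 + 10*((½)*(1/25))) = √(-40525 + 10*(1/50)) = √(-40525 + ⅕) = √(-202624/5) = 8*I*√15830/5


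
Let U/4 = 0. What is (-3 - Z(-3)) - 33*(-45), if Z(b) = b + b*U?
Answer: 1485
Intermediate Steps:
U = 0 (U = 4*0 = 0)
Z(b) = b (Z(b) = b + b*0 = b + 0 = b)
(-3 - Z(-3)) - 33*(-45) = (-3 - 1*(-3)) - 33*(-45) = (-3 + 3) + 1485 = 0 + 1485 = 1485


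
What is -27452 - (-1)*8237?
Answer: -19215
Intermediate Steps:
-27452 - (-1)*8237 = -27452 - 1*(-8237) = -27452 + 8237 = -19215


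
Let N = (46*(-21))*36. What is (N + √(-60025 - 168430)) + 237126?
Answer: 202350 + I*√228455 ≈ 2.0235e+5 + 477.97*I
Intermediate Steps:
N = -34776 (N = -966*36 = -34776)
(N + √(-60025 - 168430)) + 237126 = (-34776 + √(-60025 - 168430)) + 237126 = (-34776 + √(-228455)) + 237126 = (-34776 + I*√228455) + 237126 = 202350 + I*√228455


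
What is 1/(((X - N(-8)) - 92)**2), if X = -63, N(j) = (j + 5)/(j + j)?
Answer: 256/6165289 ≈ 4.1523e-5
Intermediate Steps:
N(j) = (5 + j)/(2*j) (N(j) = (5 + j)/((2*j)) = (5 + j)*(1/(2*j)) = (5 + j)/(2*j))
1/(((X - N(-8)) - 92)**2) = 1/(((-63 - (5 - 8)/(2*(-8))) - 92)**2) = 1/(((-63 - (-1)*(-3)/(2*8)) - 92)**2) = 1/(((-63 - 1*3/16) - 92)**2) = 1/(((-63 - 3/16) - 92)**2) = 1/((-1011/16 - 92)**2) = 1/((-2483/16)**2) = 1/(6165289/256) = 256/6165289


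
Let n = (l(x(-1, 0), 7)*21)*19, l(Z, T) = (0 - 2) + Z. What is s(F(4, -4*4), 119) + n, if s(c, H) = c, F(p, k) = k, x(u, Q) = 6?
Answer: 1580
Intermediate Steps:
l(Z, T) = -2 + Z
n = 1596 (n = ((-2 + 6)*21)*19 = (4*21)*19 = 84*19 = 1596)
s(F(4, -4*4), 119) + n = -4*4 + 1596 = -16 + 1596 = 1580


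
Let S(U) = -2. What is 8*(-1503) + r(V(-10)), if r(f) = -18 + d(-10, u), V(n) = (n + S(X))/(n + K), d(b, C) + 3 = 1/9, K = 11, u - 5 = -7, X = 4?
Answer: -108404/9 ≈ -12045.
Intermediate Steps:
u = -2 (u = 5 - 7 = -2)
d(b, C) = -26/9 (d(b, C) = -3 + 1/9 = -26/9)
V(n) = (-2 + n)/(11 + n) (V(n) = (n - 2)/(n + 11) = (-2 + n)/(11 + n))
r(f) = -188/9 (r(f) = -18 - 26/9 = -188/9)
8*(-1503) + r(V(-10)) = 8*(-1503) - 188/9 = -12024 - 188/9 = -108404/9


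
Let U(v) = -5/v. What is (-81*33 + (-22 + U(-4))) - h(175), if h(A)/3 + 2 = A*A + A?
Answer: -380351/4 ≈ -95088.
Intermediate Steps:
h(A) = -6 + 3*A + 3*A² (h(A) = -6 + 3*(A*A + A) = -6 + 3*(A² + A) = -6 + 3*(A + A²) = -6 + (3*A + 3*A²) = -6 + 3*A + 3*A²)
(-81*33 + (-22 + U(-4))) - h(175) = (-81*33 + (-22 - 5/(-4))) - (-6 + 3*175 + 3*175²) = (-2673 + (-22 - 5*(-¼))) - (-6 + 525 + 3*30625) = (-2673 + (-22 + 5/4)) - (-6 + 525 + 91875) = (-2673 - 83/4) - 1*92394 = -10775/4 - 92394 = -380351/4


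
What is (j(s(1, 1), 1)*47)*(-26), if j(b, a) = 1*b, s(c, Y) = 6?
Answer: -7332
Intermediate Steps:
j(b, a) = b
(j(s(1, 1), 1)*47)*(-26) = (6*47)*(-26) = 282*(-26) = -7332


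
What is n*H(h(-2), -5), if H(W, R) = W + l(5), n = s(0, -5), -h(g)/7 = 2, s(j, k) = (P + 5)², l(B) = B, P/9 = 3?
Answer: -9216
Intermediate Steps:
P = 27 (P = 9*3 = 27)
s(j, k) = 1024 (s(j, k) = (27 + 5)² = 32² = 1024)
h(g) = -14 (h(g) = -7*2 = -14)
n = 1024
H(W, R) = 5 + W (H(W, R) = W + 5 = 5 + W)
n*H(h(-2), -5) = 1024*(5 - 14) = 1024*(-9) = -9216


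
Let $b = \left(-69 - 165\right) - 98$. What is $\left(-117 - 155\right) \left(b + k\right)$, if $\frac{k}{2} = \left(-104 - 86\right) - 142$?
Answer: $270912$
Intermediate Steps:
$b = -332$ ($b = -234 - 98 = -332$)
$k = -664$ ($k = 2 \left(\left(-104 - 86\right) - 142\right) = 2 \left(-190 - 142\right) = 2 \left(-332\right) = -664$)
$\left(-117 - 155\right) \left(b + k\right) = \left(-117 - 155\right) \left(-332 - 664\right) = \left(-272\right) \left(-996\right) = 270912$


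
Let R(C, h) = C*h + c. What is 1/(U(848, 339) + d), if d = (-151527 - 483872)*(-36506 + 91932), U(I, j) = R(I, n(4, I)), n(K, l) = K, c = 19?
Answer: -1/35217621563 ≈ -2.8395e-11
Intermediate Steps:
R(C, h) = 19 + C*h (R(C, h) = C*h + 19 = 19 + C*h)
U(I, j) = 19 + 4*I (U(I, j) = 19 + I*4 = 19 + 4*I)
d = -35217624974 (d = -635399*55426 = -35217624974)
1/(U(848, 339) + d) = 1/((19 + 4*848) - 35217624974) = 1/((19 + 3392) - 35217624974) = 1/(3411 - 35217624974) = 1/(-35217621563) = -1/35217621563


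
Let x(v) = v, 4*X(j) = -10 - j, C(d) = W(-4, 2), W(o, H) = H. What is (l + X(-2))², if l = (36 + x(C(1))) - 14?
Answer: 484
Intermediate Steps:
C(d) = 2
X(j) = -5/2 - j/4 (X(j) = (-10 - j)/4 = -5/2 - j/4)
l = 24 (l = (36 + 2) - 14 = 38 - 14 = 24)
(l + X(-2))² = (24 + (-5/2 - ¼*(-2)))² = (24 + (-5/2 + ½))² = (24 - 2)² = 22² = 484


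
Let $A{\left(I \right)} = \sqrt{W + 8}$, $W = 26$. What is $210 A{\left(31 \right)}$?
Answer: $210 \sqrt{34} \approx 1224.5$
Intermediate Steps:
$A{\left(I \right)} = \sqrt{34}$ ($A{\left(I \right)} = \sqrt{26 + 8} = \sqrt{34}$)
$210 A{\left(31 \right)} = 210 \sqrt{34}$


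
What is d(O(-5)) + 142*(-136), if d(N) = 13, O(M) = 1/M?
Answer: -19299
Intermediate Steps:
O(M) = 1/M
d(O(-5)) + 142*(-136) = 13 + 142*(-136) = 13 - 19312 = -19299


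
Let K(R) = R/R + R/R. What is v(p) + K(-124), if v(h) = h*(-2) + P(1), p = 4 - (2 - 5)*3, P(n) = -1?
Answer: -25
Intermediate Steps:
p = 13 (p = 4 - (-3)*3 = 4 - 1*(-9) = 4 + 9 = 13)
K(R) = 2 (K(R) = 1 + 1 = 2)
v(h) = -1 - 2*h (v(h) = h*(-2) - 1 = -2*h - 1 = -1 - 2*h)
v(p) + K(-124) = (-1 - 2*13) + 2 = (-1 - 26) + 2 = -27 + 2 = -25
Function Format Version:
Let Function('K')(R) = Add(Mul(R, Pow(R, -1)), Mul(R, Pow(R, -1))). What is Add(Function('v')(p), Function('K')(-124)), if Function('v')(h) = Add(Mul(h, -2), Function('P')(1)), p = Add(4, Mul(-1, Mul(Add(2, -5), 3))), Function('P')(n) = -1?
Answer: -25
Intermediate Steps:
p = 13 (p = Add(4, Mul(-1, Mul(-3, 3))) = Add(4, Mul(-1, -9)) = Add(4, 9) = 13)
Function('K')(R) = 2 (Function('K')(R) = Add(1, 1) = 2)
Function('v')(h) = Add(-1, Mul(-2, h)) (Function('v')(h) = Add(Mul(h, -2), -1) = Add(Mul(-2, h), -1) = Add(-1, Mul(-2, h)))
Add(Function('v')(p), Function('K')(-124)) = Add(Add(-1, Mul(-2, 13)), 2) = Add(Add(-1, -26), 2) = Add(-27, 2) = -25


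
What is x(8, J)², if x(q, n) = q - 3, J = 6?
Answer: 25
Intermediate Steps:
x(q, n) = -3 + q
x(8, J)² = (-3 + 8)² = 5² = 25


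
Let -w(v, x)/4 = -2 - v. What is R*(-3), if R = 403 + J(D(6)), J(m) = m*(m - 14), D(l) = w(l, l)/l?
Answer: -3211/3 ≈ -1070.3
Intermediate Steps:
w(v, x) = 8 + 4*v (w(v, x) = -4*(-2 - v) = 8 + 4*v)
D(l) = (8 + 4*l)/l
J(m) = m*(-14 + m)
R = 3211/9 (R = 403 + (4 + 8/6)*(-14 + (4 + 8/6)) = 403 + (4 + 8*(⅙))*(-14 + (4 + 8*(⅙))) = 403 + (4 + 4/3)*(-14 + (4 + 4/3)) = 403 + 16*(-14 + 16/3)/3 = 403 + (16/3)*(-26/3) = 403 - 416/9 = 3211/9 ≈ 356.78)
R*(-3) = (3211/9)*(-3) = -3211/3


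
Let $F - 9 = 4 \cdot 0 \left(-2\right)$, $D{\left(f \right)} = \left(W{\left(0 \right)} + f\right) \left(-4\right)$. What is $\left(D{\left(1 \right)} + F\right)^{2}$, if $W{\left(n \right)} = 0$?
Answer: $25$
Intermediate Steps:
$D{\left(f \right)} = - 4 f$ ($D{\left(f \right)} = \left(0 + f\right) \left(-4\right) = f \left(-4\right) = - 4 f$)
$F = 9$ ($F = 9 + 4 \cdot 0 \left(-2\right) = 9 + 0 \left(-2\right) = 9 + 0 = 9$)
$\left(D{\left(1 \right)} + F\right)^{2} = \left(\left(-4\right) 1 + 9\right)^{2} = \left(-4 + 9\right)^{2} = 5^{2} = 25$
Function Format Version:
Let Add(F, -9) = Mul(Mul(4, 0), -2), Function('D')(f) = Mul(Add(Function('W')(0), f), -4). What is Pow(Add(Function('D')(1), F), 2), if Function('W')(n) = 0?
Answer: 25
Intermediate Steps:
Function('D')(f) = Mul(-4, f) (Function('D')(f) = Mul(Add(0, f), -4) = Mul(f, -4) = Mul(-4, f))
F = 9 (F = Add(9, Mul(Mul(4, 0), -2)) = Add(9, Mul(0, -2)) = Add(9, 0) = 9)
Pow(Add(Function('D')(1), F), 2) = Pow(Add(Mul(-4, 1), 9), 2) = Pow(Add(-4, 9), 2) = Pow(5, 2) = 25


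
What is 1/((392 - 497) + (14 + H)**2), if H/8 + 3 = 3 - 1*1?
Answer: -1/69 ≈ -0.014493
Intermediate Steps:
H = -8 (H = -24 + 8*(3 - 1*1) = -24 + 8*(3 - 1) = -24 + 8*2 = -24 + 16 = -8)
1/((392 - 497) + (14 + H)**2) = 1/((392 - 497) + (14 - 8)**2) = 1/(-105 + 6**2) = 1/(-105 + 36) = 1/(-69) = -1/69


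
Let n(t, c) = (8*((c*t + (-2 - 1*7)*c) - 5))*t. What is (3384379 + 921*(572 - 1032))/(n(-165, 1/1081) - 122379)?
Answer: -3200537239/124927419 ≈ -25.619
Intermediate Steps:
n(t, c) = t*(-40 - 72*c + 8*c*t) (n(t, c) = (8*((c*t + (-2 - 7)*c) - 5))*t = (8*((c*t - 9*c) - 5))*t = (8*((-9*c + c*t) - 5))*t = (8*(-5 - 9*c + c*t))*t = (-40 - 72*c + 8*c*t)*t = t*(-40 - 72*c + 8*c*t))
(3384379 + 921*(572 - 1032))/(n(-165, 1/1081) - 122379) = (3384379 + 921*(572 - 1032))/(8*(-165)*(-5 - 9/1081 - 165/1081) - 122379) = (3384379 + 921*(-460))/(8*(-165)*(-5 - 9*1/1081 + (1/1081)*(-165)) - 122379) = (3384379 - 423660)/(8*(-165)*(-5 - 9/1081 - 165/1081) - 122379) = 2960719/(8*(-165)*(-5579/1081) - 122379) = 2960719/(7364280/1081 - 122379) = 2960719/(-124927419/1081) = 2960719*(-1081/124927419) = -3200537239/124927419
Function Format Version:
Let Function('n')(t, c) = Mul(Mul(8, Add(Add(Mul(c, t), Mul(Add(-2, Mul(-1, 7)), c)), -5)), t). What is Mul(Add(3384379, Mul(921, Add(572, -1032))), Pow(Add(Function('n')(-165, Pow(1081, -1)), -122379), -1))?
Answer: Rational(-3200537239, 124927419) ≈ -25.619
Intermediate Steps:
Function('n')(t, c) = Mul(t, Add(-40, Mul(-72, c), Mul(8, c, t))) (Function('n')(t, c) = Mul(Mul(8, Add(Add(Mul(c, t), Mul(Add(-2, -7), c)), -5)), t) = Mul(Mul(8, Add(Add(Mul(c, t), Mul(-9, c)), -5)), t) = Mul(Mul(8, Add(Add(Mul(-9, c), Mul(c, t)), -5)), t) = Mul(Mul(8, Add(-5, Mul(-9, c), Mul(c, t))), t) = Mul(Add(-40, Mul(-72, c), Mul(8, c, t)), t) = Mul(t, Add(-40, Mul(-72, c), Mul(8, c, t))))
Mul(Add(3384379, Mul(921, Add(572, -1032))), Pow(Add(Function('n')(-165, Pow(1081, -1)), -122379), -1)) = Mul(Add(3384379, Mul(921, Add(572, -1032))), Pow(Add(Mul(8, -165, Add(-5, Mul(-9, Pow(1081, -1)), Mul(Pow(1081, -1), -165))), -122379), -1)) = Mul(Add(3384379, Mul(921, -460)), Pow(Add(Mul(8, -165, Add(-5, Mul(-9, Rational(1, 1081)), Mul(Rational(1, 1081), -165))), -122379), -1)) = Mul(Add(3384379, -423660), Pow(Add(Mul(8, -165, Add(-5, Rational(-9, 1081), Rational(-165, 1081))), -122379), -1)) = Mul(2960719, Pow(Add(Mul(8, -165, Rational(-5579, 1081)), -122379), -1)) = Mul(2960719, Pow(Add(Rational(7364280, 1081), -122379), -1)) = Mul(2960719, Pow(Rational(-124927419, 1081), -1)) = Mul(2960719, Rational(-1081, 124927419)) = Rational(-3200537239, 124927419)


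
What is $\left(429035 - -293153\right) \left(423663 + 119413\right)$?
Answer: $392202970288$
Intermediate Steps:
$\left(429035 - -293153\right) \left(423663 + 119413\right) = \left(429035 + 293153\right) 543076 = 722188 \cdot 543076 = 392202970288$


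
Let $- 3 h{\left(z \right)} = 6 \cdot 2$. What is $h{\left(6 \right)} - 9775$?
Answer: $-9779$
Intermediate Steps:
$h{\left(z \right)} = -4$ ($h{\left(z \right)} = - \frac{6 \cdot 2}{3} = \left(- \frac{1}{3}\right) 12 = -4$)
$h{\left(6 \right)} - 9775 = -4 - 9775 = -9779$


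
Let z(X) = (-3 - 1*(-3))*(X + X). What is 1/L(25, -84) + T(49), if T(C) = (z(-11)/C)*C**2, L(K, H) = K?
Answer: 1/25 ≈ 0.040000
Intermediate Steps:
z(X) = 0 (z(X) = (-3 + 3)*(2*X) = 0*(2*X) = 0)
T(C) = 0 (T(C) = (0/C)*C**2 = 0*C**2 = 0)
1/L(25, -84) + T(49) = 1/25 + 0 = 1/25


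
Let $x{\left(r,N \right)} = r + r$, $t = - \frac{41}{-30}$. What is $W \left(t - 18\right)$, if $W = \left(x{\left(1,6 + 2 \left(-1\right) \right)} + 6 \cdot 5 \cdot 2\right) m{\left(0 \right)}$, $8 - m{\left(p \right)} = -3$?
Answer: $- \frac{170159}{15} \approx -11344.0$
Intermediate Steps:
$m{\left(p \right)} = 11$ ($m{\left(p \right)} = 8 - -3 = 8 + 3 = 11$)
$t = \frac{41}{30}$ ($t = \left(-41\right) \left(- \frac{1}{30}\right) = \frac{41}{30} \approx 1.3667$)
$x{\left(r,N \right)} = 2 r$
$W = 682$ ($W = \left(2 \cdot 1 + 6 \cdot 5 \cdot 2\right) 11 = \left(2 + 30 \cdot 2\right) 11 = \left(2 + 60\right) 11 = 62 \cdot 11 = 682$)
$W \left(t - 18\right) = 682 \left(\frac{41}{30} - 18\right) = 682 \left(- \frac{499}{30}\right) = - \frac{170159}{15}$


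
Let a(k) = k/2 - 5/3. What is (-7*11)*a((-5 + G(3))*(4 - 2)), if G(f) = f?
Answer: 847/3 ≈ 282.33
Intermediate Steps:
a(k) = -5/3 + k/2 (a(k) = k*(1/2) - 5*1/3 = k/2 - 5/3 = -5/3 + k/2)
(-7*11)*a((-5 + G(3))*(4 - 2)) = (-7*11)*(-5/3 + ((-5 + 3)*(4 - 2))/2) = -77*(-5/3 + (-2*2)/2) = -77*(-5/3 + (1/2)*(-4)) = -77*(-5/3 - 2) = -77*(-11/3) = 847/3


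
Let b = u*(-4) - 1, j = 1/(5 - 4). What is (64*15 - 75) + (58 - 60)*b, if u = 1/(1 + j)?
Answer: 891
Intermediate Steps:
j = 1 (j = 1/1 = 1)
u = ½ (u = 1/(1 + 1) = 1/2 = ½ ≈ 0.50000)
b = -3 (b = (½)*(-4) - 1 = -2 - 1 = -3)
(64*15 - 75) + (58 - 60)*b = (64*15 - 75) + (58 - 60)*(-3) = (960 - 75) - 2*(-3) = 885 + 6 = 891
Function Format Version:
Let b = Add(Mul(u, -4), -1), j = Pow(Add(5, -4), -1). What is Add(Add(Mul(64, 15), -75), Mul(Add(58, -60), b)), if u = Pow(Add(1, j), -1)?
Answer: 891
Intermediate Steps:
j = 1 (j = Pow(1, -1) = 1)
u = Rational(1, 2) (u = Pow(Add(1, 1), -1) = Pow(2, -1) = Rational(1, 2) ≈ 0.50000)
b = -3 (b = Add(Mul(Rational(1, 2), -4), -1) = Add(-2, -1) = -3)
Add(Add(Mul(64, 15), -75), Mul(Add(58, -60), b)) = Add(Add(Mul(64, 15), -75), Mul(Add(58, -60), -3)) = Add(Add(960, -75), Mul(-2, -3)) = Add(885, 6) = 891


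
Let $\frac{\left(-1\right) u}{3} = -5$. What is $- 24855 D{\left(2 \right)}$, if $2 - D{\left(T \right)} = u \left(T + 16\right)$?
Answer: $6661140$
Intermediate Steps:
$u = 15$ ($u = \left(-3\right) \left(-5\right) = 15$)
$D{\left(T \right)} = -238 - 15 T$ ($D{\left(T \right)} = 2 - 15 \left(T + 16\right) = 2 - 15 \left(16 + T\right) = 2 - \left(240 + 15 T\right) = -238 - 15 T$)
$- 24855 D{\left(2 \right)} = - 24855 \left(-238 - 30\right) = \left(-24855\right) \left(-268\right) = 6661140$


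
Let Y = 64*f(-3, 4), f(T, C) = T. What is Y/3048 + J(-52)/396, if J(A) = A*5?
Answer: -9047/12573 ≈ -0.71956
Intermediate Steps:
J(A) = 5*A
Y = -192 (Y = 64*(-3) = -192)
Y/3048 + J(-52)/396 = -192/3048 + (5*(-52))/396 = -192*1/3048 - 260*1/396 = -8/127 - 65/99 = -9047/12573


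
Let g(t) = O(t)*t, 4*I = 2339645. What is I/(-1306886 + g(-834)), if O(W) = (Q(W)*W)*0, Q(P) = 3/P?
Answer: -334235/746792 ≈ -0.44756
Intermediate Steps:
I = 2339645/4 (I = (¼)*2339645 = 2339645/4 ≈ 5.8491e+5)
O(W) = 0 (O(W) = ((3/W)*W)*0 = 3*0 = 0)
g(t) = 0 (g(t) = 0*t = 0)
I/(-1306886 + g(-834)) = 2339645/(4*(-1306886 + 0)) = (2339645/4)/(-1306886) = (2339645/4)*(-1/1306886) = -334235/746792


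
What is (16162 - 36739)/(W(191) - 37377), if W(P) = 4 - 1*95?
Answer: 1083/1972 ≈ 0.54919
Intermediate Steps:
W(P) = -91 (W(P) = 4 - 95 = -91)
(16162 - 36739)/(W(191) - 37377) = (16162 - 36739)/(-91 - 37377) = -20577/(-37468) = -20577*(-1/37468) = 1083/1972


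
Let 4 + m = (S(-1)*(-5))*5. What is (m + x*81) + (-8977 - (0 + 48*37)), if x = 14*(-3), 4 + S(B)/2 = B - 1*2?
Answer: -13809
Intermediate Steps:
S(B) = -12 + 2*B (S(B) = -8 + 2*(B - 1*2) = -8 + 2*(B - 2) = -8 + 2*(-2 + B) = -8 + (-4 + 2*B) = -12 + 2*B)
x = -42
m = 346 (m = -4 + ((-12 + 2*(-1))*(-5))*5 = -4 + ((-12 - 2)*(-5))*5 = -4 - 14*(-5)*5 = -4 + 70*5 = -4 + 350 = 346)
(m + x*81) + (-8977 - (0 + 48*37)) = (346 - 42*81) + (-8977 - (0 + 48*37)) = (346 - 3402) + (-8977 - (0 + 1776)) = -3056 + (-8977 - 1*1776) = -3056 + (-8977 - 1776) = -3056 - 10753 = -13809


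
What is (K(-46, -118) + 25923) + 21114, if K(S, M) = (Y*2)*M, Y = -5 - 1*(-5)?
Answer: 47037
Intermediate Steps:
Y = 0 (Y = -5 + 5 = 0)
K(S, M) = 0 (K(S, M) = (0*2)*M = 0*M = 0)
(K(-46, -118) + 25923) + 21114 = (0 + 25923) + 21114 = 25923 + 21114 = 47037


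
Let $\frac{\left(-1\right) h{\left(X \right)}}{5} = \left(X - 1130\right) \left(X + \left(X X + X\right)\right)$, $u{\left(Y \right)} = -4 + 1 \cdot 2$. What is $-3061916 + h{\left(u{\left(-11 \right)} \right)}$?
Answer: $-3061916$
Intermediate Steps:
$u{\left(Y \right)} = -2$ ($u{\left(Y \right)} = -4 + 2 = -2$)
$h{\left(X \right)} = - 5 \left(-1130 + X\right) \left(X^{2} + 2 X\right)$ ($h{\left(X \right)} = - 5 \left(X - 1130\right) \left(X + \left(X X + X\right)\right) = - 5 \left(-1130 + X\right) \left(X + \left(X^{2} + X\right)\right) = - 5 \left(-1130 + X\right) \left(X + \left(X + X^{2}\right)\right) = - 5 \left(-1130 + X\right) \left(X^{2} + 2 X\right)$)
$-3061916 + h{\left(u{\left(-11 \right)} \right)} = -3061916 + 5 \left(-2\right) \left(2260 - \left(-2\right)^{2} + 1128 \left(-2\right)\right) = -3061916 + 5 \left(-2\right) \left(2260 - 4 - 2256\right) = -3061916 + 5 \left(-2\right) 0 = -3061916 + 0 = -3061916$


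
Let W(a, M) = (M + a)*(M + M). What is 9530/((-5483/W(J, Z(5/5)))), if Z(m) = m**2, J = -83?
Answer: 1562920/5483 ≈ 285.05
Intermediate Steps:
W(a, M) = 2*M*(M + a) (W(a, M) = (M + a)*(2*M) = 2*M*(M + a))
9530/((-5483/W(J, Z(5/5)))) = 9530/((-5483*1/(2*((5/5)**2 - 83)))) = 9530/((-5483*1/(2*((5*(1/5))**2 - 83)))) = 9530/((-5483*1/(2*(1**2 - 83)))) = 9530/((-5483*1/(2*(1 - 83)))) = 9530/((-5483/(2*1*(-82)))) = 9530/((-5483/(-164))) = 9530/((-5483*(-1/164))) = 9530/(5483/164) = 9530*(164/5483) = 1562920/5483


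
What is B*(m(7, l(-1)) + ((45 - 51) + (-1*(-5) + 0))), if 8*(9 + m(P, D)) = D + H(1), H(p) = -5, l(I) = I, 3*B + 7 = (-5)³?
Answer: 473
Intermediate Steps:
B = -44 (B = -7/3 + (⅓)*(-5)³ = -7/3 + (⅓)*(-125) = -7/3 - 125/3 = -44)
m(P, D) = -77/8 + D/8 (m(P, D) = -9 + (D - 5)/8 = -9 + (-5 + D)/8 = -9 + (-5/8 + D/8) = -77/8 + D/8)
B*(m(7, l(-1)) + ((45 - 51) + (-1*(-5) + 0))) = -44*((-77/8 + (⅛)*(-1)) + ((45 - 51) + (-1*(-5) + 0))) = -44*((-77/8 - ⅛) + (-6 + (5 + 0))) = -44*(-39/4 + (-6 + 5)) = -44*(-39/4 - 1) = -44*(-43/4) = 473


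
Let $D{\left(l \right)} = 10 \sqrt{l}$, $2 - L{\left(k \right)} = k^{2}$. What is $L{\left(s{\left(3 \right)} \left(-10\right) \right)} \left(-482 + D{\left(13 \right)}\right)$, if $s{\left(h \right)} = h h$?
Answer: $3903236 - 80980 \sqrt{13} \approx 3.6113 \cdot 10^{6}$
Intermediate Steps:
$s{\left(h \right)} = h^{2}$
$L{\left(k \right)} = 2 - k^{2}$
$L{\left(s{\left(3 \right)} \left(-10\right) \right)} \left(-482 + D{\left(13 \right)}\right) = \left(2 - \left(3^{2} \left(-10\right)\right)^{2}\right) \left(-482 + 10 \sqrt{13}\right) = \left(2 - \left(9 \left(-10\right)\right)^{2}\right) \left(-482 + 10 \sqrt{13}\right) = \left(2 - \left(-90\right)^{2}\right) \left(-482 + 10 \sqrt{13}\right) = \left(2 - 8100\right) \left(-482 + 10 \sqrt{13}\right) = - 8098 \left(-482 + 10 \sqrt{13}\right) = 3903236 - 80980 \sqrt{13}$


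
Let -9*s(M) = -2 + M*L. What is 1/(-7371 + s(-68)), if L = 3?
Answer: -9/66133 ≈ -0.00013609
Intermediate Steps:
s(M) = 2/9 - M/3 (s(M) = -(-2 + M*3)/9 = -(-2 + 3*M)/9 = 2/9 - M/3)
1/(-7371 + s(-68)) = 1/(-7371 + (2/9 - 1/3*(-68))) = 1/(-7371 + (2/9 + 68/3)) = 1/(-7371 + 206/9) = 1/(-66133/9) = -9/66133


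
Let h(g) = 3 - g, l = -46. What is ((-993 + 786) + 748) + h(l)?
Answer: 590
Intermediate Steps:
((-993 + 786) + 748) + h(l) = ((-993 + 786) + 748) + (3 - 1*(-46)) = (-207 + 748) + (3 + 46) = 541 + 49 = 590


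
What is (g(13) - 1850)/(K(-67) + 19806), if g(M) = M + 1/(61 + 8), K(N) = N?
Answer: -126752/1361991 ≈ -0.093064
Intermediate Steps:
g(M) = 1/69 + M (g(M) = M + 1/69 = 1/69 + M)
(g(13) - 1850)/(K(-67) + 19806) = ((1/69 + 13) - 1850)/(-67 + 19806) = (898/69 - 1850)/19739 = -126752/69*1/19739 = -126752/1361991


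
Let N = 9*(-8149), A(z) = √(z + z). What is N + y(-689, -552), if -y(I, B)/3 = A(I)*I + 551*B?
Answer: 839115 + 2067*I*√1378 ≈ 8.3912e+5 + 76730.0*I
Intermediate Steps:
A(z) = √2*√z (A(z) = √(2*z) = √2*√z)
N = -73341
y(I, B) = -1653*B - 3*√2*I^(3/2) (y(I, B) = -3*((√2*√I)*I + 551*B) = -3*(√2*I^(3/2) + 551*B) = -3*(551*B + √2*I^(3/2)) = -1653*B - 3*√2*I^(3/2))
N + y(-689, -552) = -73341 + (-1653*(-552) - 3*√2*(-689)^(3/2)) = -73341 + (912456 - 3*√2*(-689*I*√689)) = -73341 + (912456 + 2067*I*√1378) = 839115 + 2067*I*√1378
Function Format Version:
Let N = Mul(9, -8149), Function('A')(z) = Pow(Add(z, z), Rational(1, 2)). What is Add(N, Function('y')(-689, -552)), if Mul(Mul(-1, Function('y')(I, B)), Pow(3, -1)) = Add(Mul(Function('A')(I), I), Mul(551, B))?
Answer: Add(839115, Mul(2067, I, Pow(1378, Rational(1, 2)))) ≈ Add(8.3912e+5, Mul(76730., I))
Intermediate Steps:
Function('A')(z) = Mul(Pow(2, Rational(1, 2)), Pow(z, Rational(1, 2))) (Function('A')(z) = Pow(Mul(2, z), Rational(1, 2)) = Mul(Pow(2, Rational(1, 2)), Pow(z, Rational(1, 2))))
N = -73341
Function('y')(I, B) = Add(Mul(-1653, B), Mul(-3, Pow(2, Rational(1, 2)), Pow(I, Rational(3, 2)))) (Function('y')(I, B) = Mul(-3, Add(Mul(Mul(Pow(2, Rational(1, 2)), Pow(I, Rational(1, 2))), I), Mul(551, B))) = Mul(-3, Add(Mul(Pow(2, Rational(1, 2)), Pow(I, Rational(3, 2))), Mul(551, B))) = Mul(-3, Add(Mul(551, B), Mul(Pow(2, Rational(1, 2)), Pow(I, Rational(3, 2))))) = Add(Mul(-1653, B), Mul(-3, Pow(2, Rational(1, 2)), Pow(I, Rational(3, 2)))))
Add(N, Function('y')(-689, -552)) = Add(-73341, Add(Mul(-1653, -552), Mul(-3, Pow(2, Rational(1, 2)), Pow(-689, Rational(3, 2))))) = Add(-73341, Add(912456, Mul(-3, Pow(2, Rational(1, 2)), Mul(-689, I, Pow(689, Rational(1, 2)))))) = Add(-73341, Add(912456, Mul(2067, I, Pow(1378, Rational(1, 2))))) = Add(839115, Mul(2067, I, Pow(1378, Rational(1, 2))))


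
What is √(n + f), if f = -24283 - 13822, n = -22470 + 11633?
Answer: 3*I*√5438 ≈ 221.23*I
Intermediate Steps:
n = -10837
f = -38105
√(n + f) = √(-10837 - 38105) = √(-48942) = 3*I*√5438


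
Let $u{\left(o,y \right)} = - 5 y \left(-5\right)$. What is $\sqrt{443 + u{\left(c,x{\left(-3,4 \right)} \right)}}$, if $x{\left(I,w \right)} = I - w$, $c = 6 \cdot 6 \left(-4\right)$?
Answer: $2 \sqrt{67} \approx 16.371$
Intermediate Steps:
$c = -144$ ($c = 36 \left(-4\right) = -144$)
$u{\left(o,y \right)} = 25 y$
$\sqrt{443 + u{\left(c,x{\left(-3,4 \right)} \right)}} = \sqrt{443 + 25 \left(-3 - 4\right)} = \sqrt{443 + 25 \left(-7\right)} = \sqrt{443 - 175} = \sqrt{268} = 2 \sqrt{67}$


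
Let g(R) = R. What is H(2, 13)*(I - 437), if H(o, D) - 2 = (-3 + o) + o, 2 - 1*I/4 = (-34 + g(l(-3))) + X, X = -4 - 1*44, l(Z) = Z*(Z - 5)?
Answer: -591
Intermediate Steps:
l(Z) = Z*(-5 + Z)
X = -48 (X = -4 - 44 = -48)
I = 240 (I = 8 - 4*((-34 - 3*(-5 - 3)) - 48) = 8 - 4*((-34 - 3*(-8)) - 48) = 8 - 4*((-34 + 24) - 48) = 8 - 4*(-10 - 48) = 8 - 4*(-58) = 8 + 232 = 240)
H(o, D) = -1 + 2*o (H(o, D) = 2 + ((-3 + o) + o) = 2 + (-3 + 2*o) = -1 + 2*o)
H(2, 13)*(I - 437) = (-1 + 2*2)*(240 - 437) = (-1 + 4)*(-197) = 3*(-197) = -591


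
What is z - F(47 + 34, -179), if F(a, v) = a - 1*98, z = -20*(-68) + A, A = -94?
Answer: 1283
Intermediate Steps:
z = 1266 (z = -20*(-68) - 94 = 1360 - 94 = 1266)
F(a, v) = -98 + a (F(a, v) = a - 98 = -98 + a)
z - F(47 + 34, -179) = 1266 - (-98 + (47 + 34)) = 1266 - (-98 + 81) = 1266 - 1*(-17) = 1266 + 17 = 1283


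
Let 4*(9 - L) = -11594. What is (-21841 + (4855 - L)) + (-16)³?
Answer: -47979/2 ≈ -23990.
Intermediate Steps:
L = 5815/2 (L = 9 - ¼*(-11594) = 9 + 5797/2 = 5815/2 ≈ 2907.5)
(-21841 + (4855 - L)) + (-16)³ = (-21841 + (4855 - 1*5815/2)) + (-16)³ = (-21841 + (4855 - 5815/2)) - 4096 = (-21841 + 3895/2) - 4096 = -39787/2 - 4096 = -47979/2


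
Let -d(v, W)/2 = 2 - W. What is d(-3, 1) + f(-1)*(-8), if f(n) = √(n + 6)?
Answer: -2 - 8*√5 ≈ -19.889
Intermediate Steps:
d(v, W) = -4 + 2*W (d(v, W) = -2*(2 - W) = -4 + 2*W)
f(n) = √(6 + n)
d(-3, 1) + f(-1)*(-8) = (-4 + 2*1) + √(6 - 1)*(-8) = (-4 + 2) + √5*(-8) = -2 - 8*√5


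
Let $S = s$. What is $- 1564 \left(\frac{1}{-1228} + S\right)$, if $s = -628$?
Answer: $\frac{301533335}{307} \approx 9.8219 \cdot 10^{5}$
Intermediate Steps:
$S = -628$
$- 1564 \left(\frac{1}{-1228} + S\right) = - 1564 \left(\frac{1}{-1228} - 628\right) = - 1564 \left(- \frac{1}{1228} - 628\right) = \left(-1564\right) \left(- \frac{771185}{1228}\right) = \frac{301533335}{307}$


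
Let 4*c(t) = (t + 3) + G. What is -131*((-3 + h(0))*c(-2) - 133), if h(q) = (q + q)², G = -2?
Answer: 69299/4 ≈ 17325.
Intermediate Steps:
c(t) = ¼ + t/4 (c(t) = ((t + 3) - 2)/4 = ((3 + t) - 2)/4 = (1 + t)/4 = ¼ + t/4)
h(q) = 4*q² (h(q) = (2*q)² = 4*q²)
-131*((-3 + h(0))*c(-2) - 133) = -131*((-3 + 4*0²)*(¼ + (¼)*(-2)) - 133) = -131*((-3 + 4*0)*(¼ - ½) - 133) = -131*((-3 + 0)*(-¼) - 133) = -131*(-3*(-¼) - 133) = -131*(¾ - 133) = -131*(-529/4) = 69299/4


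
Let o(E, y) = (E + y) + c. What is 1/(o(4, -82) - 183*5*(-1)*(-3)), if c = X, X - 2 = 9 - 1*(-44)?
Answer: -1/2768 ≈ -0.00036127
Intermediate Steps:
X = 55 (X = 2 + (9 - 1*(-44)) = 2 + (9 + 44) = 2 + 53 = 55)
c = 55
o(E, y) = 55 + E + y (o(E, y) = (E + y) + 55 = 55 + E + y)
1/(o(4, -82) - 183*5*(-1)*(-3)) = 1/((55 + 4 - 82) - 183*5*(-1)*(-3)) = 1/(-23 - (-915)*(-3)) = 1/(-23 - 183*15) = 1/(-23 - 2745) = 1/(-2768) = -1/2768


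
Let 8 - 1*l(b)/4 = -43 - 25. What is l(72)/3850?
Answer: 152/1925 ≈ 0.078961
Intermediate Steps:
l(b) = 304 (l(b) = 32 - 4*(-43 - 25) = 32 - 4*(-68) = 32 + 272 = 304)
l(72)/3850 = 304/3850 = 304*(1/3850) = 152/1925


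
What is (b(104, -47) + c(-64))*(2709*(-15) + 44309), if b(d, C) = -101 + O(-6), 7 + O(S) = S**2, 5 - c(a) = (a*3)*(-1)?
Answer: -951566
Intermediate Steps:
c(a) = 5 + 3*a (c(a) = 5 - a*3*(-1) = 5 - 3*a*(-1) = 5 - (-3)*a = 5 + 3*a)
O(S) = -7 + S**2
b(d, C) = -72 (b(d, C) = -101 + (-7 + (-6)**2) = -101 + (-7 + 36) = -101 + 29 = -72)
(b(104, -47) + c(-64))*(2709*(-15) + 44309) = (-72 + (5 + 3*(-64)))*(2709*(-15) + 44309) = (-72 + (5 - 192))*(-40635 + 44309) = (-72 - 187)*3674 = -259*3674 = -951566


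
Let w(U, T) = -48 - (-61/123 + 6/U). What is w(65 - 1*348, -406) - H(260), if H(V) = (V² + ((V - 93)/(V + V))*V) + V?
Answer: -4733396245/69618 ≈ -67991.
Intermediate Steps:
H(V) = -93/2 + V² + 3*V/2 (H(V) = (V² + ((-93 + V)/((2*V)))*V) + V = (V² + ((-93 + V)*(1/(2*V)))*V) + V = (V² + ((-93 + V)/(2*V))*V) + V = (V² + (-93/2 + V/2)) + V = (-93/2 + V² + V/2) + V = -93/2 + V² + 3*V/2)
w(U, T) = -5843/123 - 6/U (w(U, T) = -48 - (-61*1/123 + 6/U) = -48 - (-61/123 + 6/U) = -48 + (61/123 - 6/U) = -5843/123 - 6/U)
w(65 - 1*348, -406) - H(260) = (-5843/123 - 6/(65 - 1*348)) - (-93/2 + 260² + (3/2)*260) = (-5843/123 - 6/(65 - 348)) - (-93/2 + 67600 + 390) = (-5843/123 - 6/(-283)) - 1*135887/2 = (-5843/123 - 6*(-1/283)) - 135887/2 = (-5843/123 + 6/283) - 135887/2 = -1652831/34809 - 135887/2 = -4733396245/69618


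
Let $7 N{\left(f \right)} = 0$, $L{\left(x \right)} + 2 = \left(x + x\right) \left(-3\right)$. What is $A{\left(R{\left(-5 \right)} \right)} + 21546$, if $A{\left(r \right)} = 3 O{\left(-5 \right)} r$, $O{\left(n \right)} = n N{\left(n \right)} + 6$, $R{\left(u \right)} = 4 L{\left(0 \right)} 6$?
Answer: $20682$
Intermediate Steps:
$L{\left(x \right)} = -2 - 6 x$ ($L{\left(x \right)} = -2 + \left(x + x\right) \left(-3\right) = -2 + 2 x \left(-3\right) = -2 - 6 x$)
$N{\left(f \right)} = 0$ ($N{\left(f \right)} = \frac{1}{7} \cdot 0 = 0$)
$R{\left(u \right)} = -48$ ($R{\left(u \right)} = 4 \left(-2 - 0\right) 6 = 4 \left(-2 + 0\right) 6 = 4 \left(-2\right) 6 = \left(-8\right) 6 = -48$)
$O{\left(n \right)} = 6$ ($O{\left(n \right)} = n 0 + 6 = 0 + 6 = 6$)
$A{\left(r \right)} = 18 r$ ($A{\left(r \right)} = 3 \cdot 6 r = 18 r$)
$A{\left(R{\left(-5 \right)} \right)} + 21546 = 18 \left(-48\right) + 21546 = -864 + 21546 = 20682$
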